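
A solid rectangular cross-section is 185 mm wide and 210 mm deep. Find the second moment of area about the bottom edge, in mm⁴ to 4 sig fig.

I_base ≈ 5.711 × 10⁸ mm⁴

The section: 185 × 210, A = 38 850 mm², y = 105 mm, Ī = 142 773 750 mm⁴.
Transfer it to the bottom edge using Ī + A·d² with d = y − 0:
  the section: d = 105 mm → contributes +571 095 000 mm⁴
Total I = 571 095 000 mm⁴.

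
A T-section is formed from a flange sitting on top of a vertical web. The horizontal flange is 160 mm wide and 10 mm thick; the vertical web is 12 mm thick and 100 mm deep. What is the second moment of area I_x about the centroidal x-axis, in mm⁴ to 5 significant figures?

Split into non-overlapping primitives; take the origin at the lower-left of the bounding box.
Flange: 160 × 10, A = 1 600 mm², y = 105 mm, Ī = 13333.33 mm⁴.
Web: 12 × 100, A = 1 200 mm², y = 50 mm, Ī = 1 000 000 mm⁴.
Centroid: ȳ = ΣA·y / ΣA = 81.42857 mm.
Transfer each piece to the centroidal x-axis using Ī + A·d² with d = y − 81.42857:
  flange: d = 23.57143 mm → contributes +902312.9 mm⁴
  web: d = -31.42857 mm → contributes +2 185 306 mm⁴
Total I = 3 087 619 mm⁴.

I_x ≈ 3.0876 × 10⁶ mm⁴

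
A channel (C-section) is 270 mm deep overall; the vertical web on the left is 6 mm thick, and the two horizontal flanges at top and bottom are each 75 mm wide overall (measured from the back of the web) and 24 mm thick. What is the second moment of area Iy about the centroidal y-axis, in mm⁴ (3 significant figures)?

Split into non-overlapping primitives; take the origin at the lower-left of the bounding box.
Web: 6 × 270, A = 1 620 mm², x = 3 mm, Ī = 4 860 mm⁴.
Top flange (beyond web): 69 × 24, A = 1 656 mm², x = 40.5 mm, Ī = 657 018 mm⁴.
Bottom flange (beyond web): 69 × 24, A = 1 656 mm², x = 40.5 mm, Ī = 657 018 mm⁴.
Centroid: x̄ = ΣA·x / ΣA = 28.182 mm.
Transfer each piece to the centroidal y-axis using Ī + A·d² with d = x − 28.182:
  web: d = -25.182 mm → contributes +1 032 195 mm⁴
  top flange (beyond web): d = 12.318 mm → contributes +908 268 mm⁴
  bottom flange (beyond web): d = 12.318 mm → contributes +908 268 mm⁴
Total I = 2 848 732 mm⁴.

Iy ≈ 2.85 × 10⁶ mm⁴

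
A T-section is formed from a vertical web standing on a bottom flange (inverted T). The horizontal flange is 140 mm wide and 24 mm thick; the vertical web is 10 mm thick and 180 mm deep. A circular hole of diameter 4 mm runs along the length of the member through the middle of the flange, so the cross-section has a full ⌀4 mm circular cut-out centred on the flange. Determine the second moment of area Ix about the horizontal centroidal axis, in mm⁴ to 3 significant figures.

Treat the section as a set of non-overlapping primitives; coordinates are from the bounding-box lower-left.
Flange: 140 × 24, A = 3 360 mm², y = 12 mm, Ī = 161 280 mm⁴.
Web: 10 × 180, A = 1 800 mm², y = 114 mm, Ī = 4 860 000 mm⁴.
Hole (subtracted): ⌀4, A = 12.566 mm², y = 12 mm, Ī = 12.566 mm⁴.
Centroid: ȳ = ΣA·y / ΣA = 47.668 mm.
Transfer each piece to the horizontal centroidal axis using Ī + A·d² with d = y − 47.668:
  flange: d = -35.668 mm → contributes +4 435 955 mm⁴
  web: d = 66.332 mm → contributes +12 779 820 mm⁴
  hole: d = -35.668 mm → contributes −16 000 mm⁴
Total I = 17 199 775 mm⁴.

Ix ≈ 1.72 × 10⁷ mm⁴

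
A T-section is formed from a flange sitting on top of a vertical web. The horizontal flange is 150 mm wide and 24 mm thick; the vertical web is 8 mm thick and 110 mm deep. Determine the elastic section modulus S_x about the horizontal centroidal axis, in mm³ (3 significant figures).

Split into non-overlapping primitives; take the origin at the lower-left of the bounding box.
Flange: 150 × 24, A = 3 600 mm², y = 122 mm, Ī = 172 800 mm⁴.
Web: 8 × 110, A = 880 mm², y = 55 mm, Ī = 887 333 mm⁴.
Centroid: ȳ = ΣA·y / ΣA = 108.84 mm.
Transfer each piece to the horizontal centroidal axis using Ī + A·d² with d = y − 108.84:
  flange: d = 13.161 mm → contributes +796 336 mm⁴
  web: d = -53.839 mm → contributes +3 438 162 mm⁴
Total I = 4 234 498 mm⁴.
Extreme fibre distance c = 108.84 mm; S = I/c = 38 906 mm³.

S_x ≈ 3.89 × 10⁴ mm³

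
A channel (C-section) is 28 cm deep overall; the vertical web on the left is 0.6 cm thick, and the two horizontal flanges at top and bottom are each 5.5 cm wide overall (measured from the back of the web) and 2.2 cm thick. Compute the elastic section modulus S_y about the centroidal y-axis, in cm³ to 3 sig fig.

S_y ≈ 31.5 cm³

Decompose the section into non-overlapping parts with the origin at the bottom-left of its bounding rectangle.
Web: 0.6 × 28, A = 16.8 cm², x = 0.3 cm, Ī = 0.504 cm⁴.
Top flange (beyond web): 4.9 × 2.2, A = 10.78 cm², x = 3.05 cm, Ī = 21.569 cm⁴.
Bottom flange (beyond web): 4.9 × 2.2, A = 10.78 cm², x = 3.05 cm, Ī = 21.569 cm⁴.
Centroid: x̄ = ΣA·x / ΣA = 1.8456 cm.
Transfer each piece to the centroidal y-axis using Ī + A·d² with d = x − 1.8456:
  web: d = -1.5456 cm → contributes +40.638 cm⁴
  top flange (beyond web): d = 1.2044 cm → contributes +37.206 cm⁴
  bottom flange (beyond web): d = 1.2044 cm → contributes +37.206 cm⁴
Total I = 115.05 cm⁴.
Extreme fibre distance c = 3.6544 cm; S = I/c = 31.483 cm³.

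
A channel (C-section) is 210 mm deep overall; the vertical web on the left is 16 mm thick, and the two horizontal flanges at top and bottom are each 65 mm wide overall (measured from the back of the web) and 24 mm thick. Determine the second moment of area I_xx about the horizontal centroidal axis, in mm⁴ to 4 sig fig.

I_xx ≈ 3.280 × 10⁷ mm⁴

Split into non-overlapping primitives; take the origin at the lower-left of the bounding box.
Web: 16 × 210, A = 3 360 mm², y = 105 mm, Ī = 12 348 000 mm⁴.
Top flange (beyond web): 49 × 24, A = 1 176 mm², y = 198 mm, Ī = 56 448 mm⁴.
Bottom flange (beyond web): 49 × 24, A = 1 176 mm², y = 12 mm, Ī = 56 448 mm⁴.
By symmetry the centroid is at mid-height, ȳ = 105 mm.
Transfer each piece to the horizontal centroidal axis using Ī + A·d² with d = y − 105:
  web: d = 0 mm → contributes +12 348 000 mm⁴
  top flange (beyond web): d = 93 mm → contributes +10 227 672 mm⁴
  bottom flange (beyond web): d = -93 mm → contributes +10 227 672 mm⁴
Total I = 32 803 344 mm⁴.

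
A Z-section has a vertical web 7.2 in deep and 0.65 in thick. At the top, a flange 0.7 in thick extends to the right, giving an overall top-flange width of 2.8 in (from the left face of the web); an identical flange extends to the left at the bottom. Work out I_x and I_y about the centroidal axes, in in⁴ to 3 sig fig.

I_x ≈ 52.1 in⁴, I_y ≈ 7.22 in⁴

Treat the section as a set of non-overlapping primitives; coordinates are from the bounding-box lower-left.
Web: 0.65 × 7.2, A = 4.68 in², y = 3.6 in, Ī = 20.218 in⁴.
Top flange (beyond web): 2.15 × 0.7, A = 1.505 in², y = 6.85 in, Ī = 0.061454 in⁴.
Bottom flange (beyond web): 2.15 × 0.7, A = 1.505 in², y = 0.35 in, Ī = 0.061454 in⁴.
Centroid: ȳ = ΣA·y / ΣA = 3.6 in.
Transfer each piece to the centroidal x-axis using Ī + A·d² with d = y − 3.6:
  web: d = 0 in → contributes +20.218 in⁴
  top flange (beyond web): d = 3.25 in → contributes +15.958 in⁴
  bottom flange (beyond web): d = -3.25 in → contributes +15.958 in⁴
Total I = 52.134 in⁴.
For the y-axis: x̄ = 2.475 in.
Repeating about the centroidal y-axis gives I_y = 7.2239 in⁴.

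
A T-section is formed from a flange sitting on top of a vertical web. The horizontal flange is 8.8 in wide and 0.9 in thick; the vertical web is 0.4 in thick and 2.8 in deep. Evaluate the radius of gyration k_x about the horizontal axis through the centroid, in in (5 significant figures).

k_x ≈ 0.71524 in

Treat the section as a set of non-overlapping primitives; coordinates are from the bounding-box lower-left.
Flange: 8.8 × 0.9, A = 7.92 in², y = 3.25 in, Ī = 0.5346 in⁴.
Web: 0.4 × 2.8, A = 1.12 in², y = 1.4 in, Ī = 0.7317333 in⁴.
Centroid: ȳ = ΣA·y / ΣA = 3.020796 in.
Transfer each piece to the horizontal axis through the centroid using Ī + A·d² with d = y − 3.020796:
  flange: d = 0.2292035 in → contributes +0.9506714 in⁴
  web: d = -1.620796 in → contributes +3.673952 in⁴
Total I = 4.624624 in⁴.
Radius of gyration: k = √(I/A) = √(4.624624 / 9.04) = 0.7152436 in.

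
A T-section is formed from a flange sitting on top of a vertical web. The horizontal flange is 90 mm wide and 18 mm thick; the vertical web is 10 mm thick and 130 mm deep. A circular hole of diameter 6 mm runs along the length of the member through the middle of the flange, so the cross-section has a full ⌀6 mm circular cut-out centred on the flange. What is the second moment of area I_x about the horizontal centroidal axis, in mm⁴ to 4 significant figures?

Decompose the section into non-overlapping parts with the origin at the bottom-left of its bounding rectangle.
Flange: 90 × 18, A = 1 620 mm², y = 139 mm, Ī = 43 740 mm⁴.
Web: 10 × 130, A = 1 300 mm², y = 65 mm, Ī = 1 830 833 mm⁴.
Hole (subtracted): ⌀6, A = 28.2743 mm², y = 139 mm, Ī = 63.6173 mm⁴.
Centroid: ȳ = ΣA·y / ΣA = 105.733 mm.
Transfer each piece to the horizontal centroidal axis using Ī + A·d² with d = y − 105.733:
  flange: d = 33.2673 mm → contributes +1 836 619 mm⁴
  web: d = -40.7327 mm → contributes +3 987 729 mm⁴
  hole: d = 33.2673 mm → contributes −31355.3 mm⁴
Total I = 5 792 992 mm⁴.

I_x ≈ 5.793 × 10⁶ mm⁴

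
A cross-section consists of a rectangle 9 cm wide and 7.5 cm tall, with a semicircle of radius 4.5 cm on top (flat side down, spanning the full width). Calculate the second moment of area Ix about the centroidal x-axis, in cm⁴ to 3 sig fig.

Treat the section as a set of non-overlapping primitives; coordinates are from the bounding-box lower-left.
Rectangular body: 9 × 7.5, A = 67.5 cm², y = 3.75 cm, Ī = 316.41 cm⁴.
Semicircular cap: semicircle r = 4.5, A = 31.809 cm², y = 9.4099 cm, Ī = 45.007 cm⁴.
Centroid: ȳ = ΣA·y / ΣA = 5.5629 cm.
Transfer each piece to the centroidal x-axis using Ī + A·d² with d = y − 5.5629:
  rectangular body: d = -1.8129 cm → contributes +538.24 cm⁴
  semicircular cap: d = 3.847 cm → contributes +515.76 cm⁴
Total I = 1 054 cm⁴.

Ix ≈ 1050 cm⁴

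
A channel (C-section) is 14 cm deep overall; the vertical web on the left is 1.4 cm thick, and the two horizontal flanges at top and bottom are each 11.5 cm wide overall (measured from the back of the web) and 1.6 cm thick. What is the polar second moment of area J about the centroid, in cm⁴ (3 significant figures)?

J ≈ 2250 cm⁴

Decompose the section into non-overlapping parts with the origin at the bottom-left of its bounding rectangle.
Web: 1.4 × 14, A = 19.6 cm², y = 7 cm, Ī = 320.13 cm⁴.
Top flange (beyond web): 10.1 × 1.6, A = 16.16 cm², y = 13.2 cm, Ī = 3.4475 cm⁴.
Bottom flange (beyond web): 10.1 × 1.6, A = 16.16 cm², y = 0.8 cm, Ī = 3.4475 cm⁴.
By symmetry the centroid is at mid-height, ȳ = 7 cm.
Transfer each piece to the centroidal x-axis using Ī + A·d² with d = y − 7:
  web: d = 0 cm → contributes +320.13 cm⁴
  top flange (beyond web): d = 6.2 cm → contributes +624.64 cm⁴
  bottom flange (beyond web): d = -6.2 cm → contributes +624.64 cm⁴
Total I = 1569.4 cm⁴.
For the y-axis: x̄ = 4.2794 cm.
Repeating about the centroidal y-axis gives I_y = 681.34 cm⁴.
Polar second moment: J = I_x + I_y = 2250.8 cm⁴.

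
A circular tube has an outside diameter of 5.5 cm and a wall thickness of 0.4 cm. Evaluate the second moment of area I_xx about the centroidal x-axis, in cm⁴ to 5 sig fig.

I_xx ≈ 20.965 cm⁴

Break the section into simple shapes (no overlaps), measuring from the bottom-left corner of the bounding box.
Outer circle: ⌀5.5, A = 23.75829 cm², y = 2.75 cm, Ī = 44.91803 cm⁴.
Bore (subtracted): ⌀4.7, A = 17.34945 cm², y = 2.75 cm, Ī = 23.95308 cm⁴.
By symmetry the centroid is at mid-height, ȳ = 2.75 cm.
All pieces are centred on the centroidal x-axis, so I = ΣĪ (holes subtracted) = 20.96495 cm⁴.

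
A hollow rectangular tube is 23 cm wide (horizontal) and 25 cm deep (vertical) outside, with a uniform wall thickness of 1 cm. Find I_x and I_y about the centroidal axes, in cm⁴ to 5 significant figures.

I_x ≈ 8655.7 cm⁴, I_y ≈ 7597.7 cm⁴

Split into non-overlapping primitives; take the origin at the lower-left of the bounding box.
Outer rectangle: 23 × 25, A = 575 cm², y = 12.5 cm, Ī = 29947.92 cm⁴.
Inner void (subtracted): 21 × 23, A = 483 cm², y = 12.5 cm, Ī = 21292.25 cm⁴.
By symmetry the centroid is at mid-height, ȳ = 12.5 cm.
All pieces are centred on the centroidal x-axis, so I = ΣĪ (holes subtracted) = 8655.667 cm⁴.
Repeating about the centroidal y-axis gives I_y = 7597.667 cm⁴.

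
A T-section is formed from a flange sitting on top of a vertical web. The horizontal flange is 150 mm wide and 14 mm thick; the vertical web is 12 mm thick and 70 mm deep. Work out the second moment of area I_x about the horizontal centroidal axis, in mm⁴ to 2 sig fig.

I_x ≈ 1.4 × 10⁶ mm⁴

Decompose the section into non-overlapping parts with the origin at the bottom-left of its bounding rectangle.
Flange: 150 × 14, A = 2 100 mm², y = 77 mm, Ī = 34 300 mm⁴.
Web: 12 × 70, A = 840 mm², y = 35 mm, Ī = 343 000 mm⁴.
Centroid: ȳ = ΣA·y / ΣA = 65 mm.
Transfer each piece to the horizontal centroidal axis using Ī + A·d² with d = y − 65:
  flange: d = 12 mm → contributes +336 700 mm⁴
  web: d = -30 mm → contributes +1 099 000 mm⁴
Total I = 1 435 700 mm⁴.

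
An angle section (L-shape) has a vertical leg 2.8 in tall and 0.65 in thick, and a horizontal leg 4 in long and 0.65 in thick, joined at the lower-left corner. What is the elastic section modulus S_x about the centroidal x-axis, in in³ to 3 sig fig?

S_x ≈ 1.21 in³

Decompose the section into non-overlapping parts with the origin at the bottom-left of its bounding rectangle.
Vertical leg: 0.65 × 2.8, A = 1.82 in², y = 1.4 in, Ī = 1.1891 in⁴.
Horizontal leg (remainder): 3.35 × 0.65, A = 2.1775 in², y = 0.325 in, Ī = 0.076666 in⁴.
Centroid: ȳ = ΣA·y / ΣA = 0.81443 in.
Transfer each piece to the centroidal x-axis using Ī + A·d² with d = y − 0.81443:
  vertical leg: d = 0.58557 in → contributes +1.8131 in⁴
  horizontal leg (remainder): d = -0.48943 in → contributes +0.59827 in⁴
Total I = 2.4114 in⁴.
Extreme fibre distance c = 1.9856 in; S = I/c = 1.2145 in³.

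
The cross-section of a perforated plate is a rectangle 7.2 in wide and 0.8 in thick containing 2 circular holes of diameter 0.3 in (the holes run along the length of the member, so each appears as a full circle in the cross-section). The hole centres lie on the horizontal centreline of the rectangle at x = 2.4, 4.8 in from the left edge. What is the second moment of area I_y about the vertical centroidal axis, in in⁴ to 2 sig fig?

I_y ≈ 25 in⁴

Split into non-overlapping primitives; take the origin at the lower-left of the bounding box.
Plate: 7.2 × 0.8, A = 5.76 in², x = 3.6 in, Ī = 24.88 in⁴.
Hole 1 (subtracted): ⌀0.3, A = 0.07069 in², x = 2.4 in, Ī = 0.0003976 in⁴.
Hole 2 (subtracted): ⌀0.3, A = 0.07069 in², x = 4.8 in, Ī = 0.0003976 in⁴.
By symmetry the centroid is at mid-width, x̄ = 3.6 in.
Transfer each piece to the vertical centroidal axis using Ī + A·d² with d = x − 3.6:
  plate: d = 0 in → contributes +24.88 in⁴
  hole 1: d = -1.2 in → contributes −0.1022 in⁴
  hole 2: d = 1.2 in → contributes −0.1022 in⁴
Total I = 24.68 in⁴.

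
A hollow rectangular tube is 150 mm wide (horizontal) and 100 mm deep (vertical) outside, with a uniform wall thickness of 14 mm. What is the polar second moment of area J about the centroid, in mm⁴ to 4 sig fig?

Break the section into simple shapes (no overlaps), measuring from the bottom-left corner of the bounding box.
Outer rectangle: 150 × 100, A = 15 000 mm², y = 50 mm, Ī = 12 500 000 mm⁴.
Inner void (subtracted): 122 × 72, A = 8 784 mm², y = 50 mm, Ī = 3 794 688 mm⁴.
By symmetry the centroid is at mid-height, ȳ = 50 mm.
All pieces are centred on the centroidal x-axis, so I = ΣĪ (holes subtracted) = 8 705 312 mm⁴.
Repeating about the centroidal y-axis gives I_y = 17 229 912 mm⁴.
Polar second moment: J = I_x + I_y = 25 935 224 mm⁴.

J ≈ 2.594 × 10⁷ mm⁴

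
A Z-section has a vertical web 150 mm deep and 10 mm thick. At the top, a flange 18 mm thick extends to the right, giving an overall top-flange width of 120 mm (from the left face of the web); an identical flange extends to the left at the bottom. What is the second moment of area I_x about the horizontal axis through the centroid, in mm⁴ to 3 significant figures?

I_x ≈ 2.02 × 10⁷ mm⁴

Decompose the section into non-overlapping parts with the origin at the bottom-left of its bounding rectangle.
Web: 10 × 150, A = 1 500 mm², y = 75 mm, Ī = 2 812 500 mm⁴.
Top flange (beyond web): 110 × 18, A = 1 980 mm², y = 141 mm, Ī = 53 460 mm⁴.
Bottom flange (beyond web): 110 × 18, A = 1 980 mm², y = 9 mm, Ī = 53 460 mm⁴.
Centroid: ȳ = ΣA·y / ΣA = 75 mm.
Transfer each piece to the horizontal axis through the centroid using Ī + A·d² with d = y − 75:
  web: d = 0 mm → contributes +2 812 500 mm⁴
  top flange (beyond web): d = 66 mm → contributes +8 678 340 mm⁴
  bottom flange (beyond web): d = -66 mm → contributes +8 678 340 mm⁴
Total I = 20 169 180 mm⁴.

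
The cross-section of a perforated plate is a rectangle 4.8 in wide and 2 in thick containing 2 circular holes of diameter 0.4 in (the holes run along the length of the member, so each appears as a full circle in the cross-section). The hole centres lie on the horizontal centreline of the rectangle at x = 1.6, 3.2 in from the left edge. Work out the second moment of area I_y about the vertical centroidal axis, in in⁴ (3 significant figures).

I_y ≈ 18.3 in⁴

Break the section into simple shapes (no overlaps), measuring from the bottom-left corner of the bounding box.
Plate: 4.8 × 2, A = 9.6 in², x = 2.4 in, Ī = 18.432 in⁴.
Hole 1 (subtracted): ⌀0.4, A = 0.12566 in², x = 1.6 in, Ī = 0.0012566 in⁴.
Hole 2 (subtracted): ⌀0.4, A = 0.12566 in², x = 3.2 in, Ī = 0.0012566 in⁴.
By symmetry the centroid is at mid-width, x̄ = 2.4 in.
Transfer each piece to the vertical centroidal axis using Ī + A·d² with d = x − 2.4:
  plate: d = 0 in → contributes +18.432 in⁴
  hole 1: d = -0.8 in → contributes −0.081681 in⁴
  hole 2: d = 0.8 in → contributes −0.081681 in⁴
Total I = 18.269 in⁴.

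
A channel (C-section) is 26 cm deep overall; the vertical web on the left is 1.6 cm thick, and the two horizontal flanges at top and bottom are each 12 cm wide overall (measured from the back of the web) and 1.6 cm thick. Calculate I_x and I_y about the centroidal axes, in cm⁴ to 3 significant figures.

Split into non-overlapping primitives; take the origin at the lower-left of the bounding box.
Web: 1.6 × 26, A = 41.6 cm², y = 13 cm, Ī = 2343.5 cm⁴.
Top flange (beyond web): 10.4 × 1.6, A = 16.64 cm², y = 25.2 cm, Ī = 3.5499 cm⁴.
Bottom flange (beyond web): 10.4 × 1.6, A = 16.64 cm², y = 0.8 cm, Ī = 3.5499 cm⁴.
By symmetry the centroid is at mid-height, ȳ = 13 cm.
Transfer each piece to the centroidal x-axis using Ī + A·d² with d = y − 13:
  web: d = 0 cm → contributes +2343.5 cm⁴
  top flange (beyond web): d = 12.2 cm → contributes +2480.2 cm⁴
  bottom flange (beyond web): d = -12.2 cm → contributes +2480.2 cm⁴
Total I = 7 304 cm⁴.
For the y-axis: x̄ = 3.4667 cm.
Repeating about the centroidal y-axis gives I_y = 974.44 cm⁴.

I_x ≈ 7300 cm⁴, I_y ≈ 974 cm⁴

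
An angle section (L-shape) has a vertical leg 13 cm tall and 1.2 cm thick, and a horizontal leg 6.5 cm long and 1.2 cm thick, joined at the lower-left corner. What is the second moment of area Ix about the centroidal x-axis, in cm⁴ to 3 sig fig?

Ix ≈ 378 cm⁴

Break the section into simple shapes (no overlaps), measuring from the bottom-left corner of the bounding box.
Vertical leg: 1.2 × 13, A = 15.6 cm², y = 6.5 cm, Ī = 219.7 cm⁴.
Horizontal leg (remainder): 5.3 × 1.2, A = 6.36 cm², y = 0.6 cm, Ī = 0.7632 cm⁴.
Centroid: ȳ = ΣA·y / ΣA = 4.7913 cm.
Transfer each piece to the centroidal x-axis using Ī + A·d² with d = y − 4.7913:
  vertical leg: d = 1.7087 cm → contributes +265.25 cm⁴
  horizontal leg (remainder): d = -4.1913 cm → contributes +112.49 cm⁴
Total I = 377.74 cm⁴.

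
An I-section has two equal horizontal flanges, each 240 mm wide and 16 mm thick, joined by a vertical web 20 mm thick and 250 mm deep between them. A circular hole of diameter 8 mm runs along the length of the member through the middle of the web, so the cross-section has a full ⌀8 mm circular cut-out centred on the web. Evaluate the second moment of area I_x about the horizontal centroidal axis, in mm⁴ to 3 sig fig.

I_x ≈ 1.62 × 10⁸ mm⁴

Decompose the section into non-overlapping parts with the origin at the bottom-left of its bounding rectangle.
Bottom flange: 240 × 16, A = 3 840 mm², y = 8 mm, Ī = 81 920 mm⁴.
Web: 20 × 250, A = 5 000 mm², y = 141 mm, Ī = 26 041 667 mm⁴.
Top flange: 240 × 16, A = 3 840 mm², y = 274 mm, Ī = 81 920 mm⁴.
Hole (subtracted): ⌀8, A = 50.265 mm², y = 141 mm, Ī = 201.06 mm⁴.
By symmetry the centroid is at mid-height, ȳ = 141 mm.
Transfer each piece to the horizontal centroidal axis using Ī + A·d² with d = y − 141:
  bottom flange: d = -133 mm → contributes +68 007 680 mm⁴
  web: d = 0 mm → contributes +26 041 667 mm⁴
  top flange: d = 133 mm → contributes +68 007 680 mm⁴
  hole: d = 0 mm → contributes −201.06 mm⁴
Total I = 162 056 826 mm⁴.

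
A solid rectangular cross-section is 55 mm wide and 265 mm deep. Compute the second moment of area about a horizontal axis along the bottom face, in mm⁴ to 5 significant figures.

I_base ≈ 3.4118 × 10⁸ mm⁴

The section: 55 × 265, A = 14 575 mm², y = 132.5 mm, Ī = 85 294 115 mm⁴.
Transfer it to the bottom edge using Ī + A·d² with d = y − 0:
  the section: d = 132.5 mm → contributes +341 176 458 mm⁴
Total I = 341 176 458 mm⁴.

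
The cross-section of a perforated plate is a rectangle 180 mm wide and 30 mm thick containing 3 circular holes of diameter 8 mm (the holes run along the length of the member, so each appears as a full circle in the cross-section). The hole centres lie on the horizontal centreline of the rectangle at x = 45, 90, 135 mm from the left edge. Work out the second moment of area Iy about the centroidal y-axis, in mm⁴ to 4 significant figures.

Iy ≈ 1.438 × 10⁷ mm⁴

Break the section into simple shapes (no overlaps), measuring from the bottom-left corner of the bounding box.
Plate: 180 × 30, A = 5 400 mm², x = 90 mm, Ī = 14 580 000 mm⁴.
Hole 1 (subtracted): ⌀8, A = 50.2655 mm², x = 45 mm, Ī = 201.062 mm⁴.
Hole 2 (subtracted): ⌀8, A = 50.2655 mm², x = 90 mm, Ī = 201.062 mm⁴.
Hole 3 (subtracted): ⌀8, A = 50.2655 mm², x = 135 mm, Ī = 201.062 mm⁴.
By symmetry the centroid is at mid-width, x̄ = 90 mm.
Transfer each piece to the centroidal y-axis using Ī + A·d² with d = x − 90:
  plate: d = 0 mm → contributes +14 580 000 mm⁴
  hole 1: d = -45 mm → contributes −101 989 mm⁴
  hole 2: d = 0 mm → contributes −201.062 mm⁴
  hole 3: d = 45 mm → contributes −101 989 mm⁴
Total I = 14 375 822 mm⁴.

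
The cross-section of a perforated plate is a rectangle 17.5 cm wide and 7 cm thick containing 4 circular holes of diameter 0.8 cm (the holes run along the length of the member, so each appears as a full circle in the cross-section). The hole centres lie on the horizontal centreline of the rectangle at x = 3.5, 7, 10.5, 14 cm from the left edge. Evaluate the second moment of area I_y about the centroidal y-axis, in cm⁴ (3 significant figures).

Decompose the section into non-overlapping parts with the origin at the bottom-left of its bounding rectangle.
Plate: 17.5 × 7, A = 122.5 cm², x = 8.75 cm, Ī = 3126.3 cm⁴.
Hole 1 (subtracted): ⌀0.8, A = 0.50265 cm², x = 3.5 cm, Ī = 0.020106 cm⁴.
Hole 2 (subtracted): ⌀0.8, A = 0.50265 cm², x = 7 cm, Ī = 0.020106 cm⁴.
Hole 3 (subtracted): ⌀0.8, A = 0.50265 cm², x = 10.5 cm, Ī = 0.020106 cm⁴.
Hole 4 (subtracted): ⌀0.8, A = 0.50265 cm², x = 14 cm, Ī = 0.020106 cm⁴.
By symmetry the centroid is at mid-width, x̄ = 8.75 cm.
Transfer each piece to the centroidal y-axis using Ī + A·d² with d = x − 8.75:
  plate: d = 0 cm → contributes +3126.3 cm⁴
  hole 1: d = -5.25 cm → contributes −13.875 cm⁴
  hole 2: d = -1.75 cm → contributes −1.5595 cm⁴
  hole 3: d = 1.75 cm → contributes −1.5595 cm⁴
  hole 4: d = 5.25 cm → contributes −13.875 cm⁴
Total I = 3095.4 cm⁴.

I_y ≈ 3100 cm⁴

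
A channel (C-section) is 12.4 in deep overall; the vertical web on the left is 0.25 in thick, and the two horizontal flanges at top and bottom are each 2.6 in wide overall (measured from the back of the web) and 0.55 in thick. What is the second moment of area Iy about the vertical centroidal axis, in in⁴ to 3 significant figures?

Decompose the section into non-overlapping parts with the origin at the bottom-left of its bounding rectangle.
Web: 0.25 × 12.4, A = 3.1 in², x = 0.125 in, Ī = 0.016146 in⁴.
Top flange (beyond web): 2.35 × 0.55, A = 1.2925 in², x = 1.425 in, Ī = 0.59482 in⁴.
Bottom flange (beyond web): 2.35 × 0.55, A = 1.2925 in², x = 1.425 in, Ī = 0.59482 in⁴.
Centroid: x̄ = ΣA·x / ΣA = 0.71612 in.
Transfer each piece to the vertical centroidal axis using Ī + A·d² with d = x − 0.71612:
  web: d = -0.59112 in → contributes +1.0993 in⁴
  top flange (beyond web): d = 0.70888 in → contributes +1.2443 in⁴
  bottom flange (beyond web): d = 0.70888 in → contributes +1.2443 in⁴
Total I = 3.588 in⁴.

Iy ≈ 3.59 in⁴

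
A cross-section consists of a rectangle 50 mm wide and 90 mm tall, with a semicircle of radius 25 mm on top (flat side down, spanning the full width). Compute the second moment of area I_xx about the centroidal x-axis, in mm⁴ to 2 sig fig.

I_xx ≈ 5.6 × 10⁶ mm⁴

Split into non-overlapping primitives; take the origin at the lower-left of the bounding box.
Rectangular body: 50 × 90, A = 4 500 mm², y = 45 mm, Ī = 3 037 500 mm⁴.
Semicircular cap: semicircle r = 25, A = 981.7 mm², y = 100.6 mm, Ī = 42 874 mm⁴.
Centroid: ȳ = ΣA·y / ΣA = 54.96 mm.
Transfer each piece to the centroidal x-axis using Ī + A·d² with d = y − 54.96:
  rectangular body: d = -9.959 mm → contributes +3 483 860 mm⁴
  semicircular cap: d = 45.65 mm → contributes +2 088 837 mm⁴
Total I = 5 572 697 mm⁴.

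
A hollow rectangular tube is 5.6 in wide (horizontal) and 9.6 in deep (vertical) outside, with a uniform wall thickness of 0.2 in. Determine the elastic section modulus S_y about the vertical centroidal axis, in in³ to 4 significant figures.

Decompose the section into non-overlapping parts with the origin at the bottom-left of its bounding rectangle.
Outer rectangle: 5.6 × 9.6, A = 53.76 in², x = 2.8 in, Ī = 140.493 in⁴.
Inner void (subtracted): 5.2 × 9.2, A = 47.84 in², x = 2.8 in, Ī = 107.799 in⁴.
By symmetry the centroid is at mid-width, x̄ = 2.8 in.
All pieces are centred on the vertical centroidal axis, so I = ΣĪ (holes subtracted) = 32.6933 in⁴.
Extreme fibre distance c = 2.8 in; S = I/c = 11.6762 in³.

S_y ≈ 11.68 in³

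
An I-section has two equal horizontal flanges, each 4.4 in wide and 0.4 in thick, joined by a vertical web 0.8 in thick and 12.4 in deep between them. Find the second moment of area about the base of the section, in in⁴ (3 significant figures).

Decompose the section into non-overlapping parts with the origin at the bottom-left of its bounding rectangle.
Bottom flange: 4.4 × 0.4, A = 1.76 in², y = 0.2 in, Ī = 0.023467 in⁴.
Web: 0.8 × 12.4, A = 9.92 in², y = 6.6 in, Ī = 127.11 in⁴.
Top flange: 4.4 × 0.4, A = 1.76 in², y = 13 in, Ī = 0.023467 in⁴.
Transfer each piece to the bottom edge using Ī + A·d² with d = y − 0:
  bottom flange: d = 0.2 in → contributes +0.093867 in⁴
  web: d = 6.6 in → contributes +559.22 in⁴
  top flange: d = 13 in → contributes +297.46 in⁴
Total I = 856.78 in⁴.

I_base ≈ 857 in⁴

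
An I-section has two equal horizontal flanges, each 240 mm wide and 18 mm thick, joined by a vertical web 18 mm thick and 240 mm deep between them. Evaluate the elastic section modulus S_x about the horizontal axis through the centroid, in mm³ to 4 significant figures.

Break the section into simple shapes (no overlaps), measuring from the bottom-left corner of the bounding box.
Bottom flange: 240 × 18, A = 4 320 mm², y = 9 mm, Ī = 116 640 mm⁴.
Web: 18 × 240, A = 4 320 mm², y = 138 mm, Ī = 20 736 000 mm⁴.
Top flange: 240 × 18, A = 4 320 mm², y = 267 mm, Ī = 116 640 mm⁴.
By symmetry the centroid is at mid-height, ȳ = 138 mm.
Transfer each piece to the horizontal axis through the centroid using Ī + A·d² with d = y − 138:
  bottom flange: d = -129 mm → contributes +72 005 760 mm⁴
  web: d = 0 mm → contributes +20 736 000 mm⁴
  top flange: d = 129 mm → contributes +72 005 760 mm⁴
Total I = 164 747 520 mm⁴.
Extreme fibre distance c = 138 mm; S = I/c = 1 193 823 mm³.

S_x ≈ 1.194 × 10⁶ mm³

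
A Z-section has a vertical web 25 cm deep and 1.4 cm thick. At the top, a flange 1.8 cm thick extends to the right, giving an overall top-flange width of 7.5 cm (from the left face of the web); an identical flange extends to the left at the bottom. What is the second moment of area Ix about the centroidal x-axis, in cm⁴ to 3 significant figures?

Split into non-overlapping primitives; take the origin at the lower-left of the bounding box.
Web: 1.4 × 25, A = 35 cm², y = 12.5 cm, Ī = 1822.9 cm⁴.
Top flange (beyond web): 6.1 × 1.8, A = 10.98 cm², y = 24.1 cm, Ī = 2.9646 cm⁴.
Bottom flange (beyond web): 6.1 × 1.8, A = 10.98 cm², y = 0.9 cm, Ī = 2.9646 cm⁴.
Centroid: ȳ = ΣA·y / ΣA = 12.5 cm.
Transfer each piece to the centroidal x-axis using Ī + A·d² with d = y − 12.5:
  web: d = 0 cm → contributes +1822.9 cm⁴
  top flange (beyond web): d = 11.6 cm → contributes +1480.4 cm⁴
  bottom flange (beyond web): d = -11.6 cm → contributes +1480.4 cm⁴
Total I = 4783.8 cm⁴.

Ix ≈ 4780 cm⁴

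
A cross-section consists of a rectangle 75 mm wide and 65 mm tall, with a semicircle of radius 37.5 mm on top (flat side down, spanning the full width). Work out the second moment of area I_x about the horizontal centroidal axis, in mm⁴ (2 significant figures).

Treat the section as a set of non-overlapping primitives; coordinates are from the bounding-box lower-left.
Rectangular body: 75 × 65, A = 4 875 mm², y = 32.5 mm, Ī = 1 716 406 mm⁴.
Semicircular cap: semicircle r = 37.5, A = 2 209 mm², y = 80.92 mm, Ī = 217 049 mm⁴.
Centroid: ȳ = ΣA·y / ΣA = 47.6 mm.
Transfer each piece to the horizontal centroidal axis using Ī + A·d² with d = y − 47.6:
  rectangular body: d = -15.1 mm → contributes +2 827 522 mm⁴
  semicircular cap: d = 33.32 mm → contributes +2 669 224 mm⁴
Total I = 5 496 747 mm⁴.

I_x ≈ 5.5 × 10⁶ mm⁴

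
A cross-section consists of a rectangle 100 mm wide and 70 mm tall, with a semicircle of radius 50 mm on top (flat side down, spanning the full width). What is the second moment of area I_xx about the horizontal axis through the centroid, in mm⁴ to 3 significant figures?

I_xx ≈ 1.15 × 10⁷ mm⁴

Break the section into simple shapes (no overlaps), measuring from the bottom-left corner of the bounding box.
Rectangular body: 100 × 70, A = 7 000 mm², y = 35 mm, Ī = 2 858 333 mm⁴.
Semicircular cap: semicircle r = 50, A = 3 927 mm², y = 91.221 mm, Ī = 685 981 mm⁴.
Centroid: ȳ = ΣA·y / ΣA = 55.205 mm.
Transfer each piece to the horizontal axis through the centroid using Ī + A·d² with d = y − 55.205:
  rectangular body: d = -20.205 mm → contributes +5 715 980 mm⁴
  semicircular cap: d = 36.016 mm → contributes +5 779 837 mm⁴
Total I = 11 495 817 mm⁴.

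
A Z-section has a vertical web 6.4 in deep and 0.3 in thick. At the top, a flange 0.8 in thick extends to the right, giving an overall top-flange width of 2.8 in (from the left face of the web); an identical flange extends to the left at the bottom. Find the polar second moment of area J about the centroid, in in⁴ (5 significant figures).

J ≈ 48.065 in⁴

Split into non-overlapping primitives; take the origin at the lower-left of the bounding box.
Web: 0.3 × 6.4, A = 1.92 in², y = 3.2 in, Ī = 6.5536 in⁴.
Top flange (beyond web): 2.5 × 0.8, A = 2 in², y = 6 in, Ī = 0.1066667 in⁴.
Bottom flange (beyond web): 2.5 × 0.8, A = 2 in², y = 0.4 in, Ī = 0.1066667 in⁴.
Centroid: ȳ = ΣA·y / ΣA = 3.2 in.
Transfer each piece to the centroidal x-axis using Ī + A·d² with d = y − 3.2:
  web: d = 0 in → contributes +6.5536 in⁴
  top flange (beyond web): d = 2.8 in → contributes +15.78667 in⁴
  bottom flange (beyond web): d = -2.8 in → contributes +15.78667 in⁴
Total I = 38.12693 in⁴.
For the y-axis: x̄ = 2.65 in.
Repeating about the centroidal y-axis gives I_y = 9.937733 in⁴.
Polar second moment: J = I_x + I_y = 48.06467 in⁴.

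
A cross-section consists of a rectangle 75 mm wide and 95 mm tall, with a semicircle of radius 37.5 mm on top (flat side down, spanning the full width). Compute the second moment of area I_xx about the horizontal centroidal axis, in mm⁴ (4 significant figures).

Split into non-overlapping primitives; take the origin at the lower-left of the bounding box.
Rectangular body: 75 × 95, A = 7 125 mm², y = 47.5 mm, Ī = 5 358 594 mm⁴.
Semicircular cap: semicircle r = 37.5, A = 2208.93 mm², y = 110.915 mm, Ī = 217 049 mm⁴.
Centroid: ȳ = ΣA·y / ΣA = 62.5077 mm.
Transfer each piece to the horizontal centroidal axis using Ī + A·d² with d = y − 62.5077:
  rectangular body: d = -15.0077 mm → contributes +6 963 358 mm⁴
  semicircular cap: d = 48.4078 mm → contributes +5 393 279 mm⁴
Total I = 12 356 637 mm⁴.

I_xx ≈ 1.236 × 10⁷ mm⁴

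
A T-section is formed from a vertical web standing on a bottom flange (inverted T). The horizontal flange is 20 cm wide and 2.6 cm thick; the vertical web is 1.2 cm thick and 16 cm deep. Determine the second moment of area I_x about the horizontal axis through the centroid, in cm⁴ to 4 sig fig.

Split into non-overlapping primitives; take the origin at the lower-left of the bounding box.
Flange: 20 × 2.6, A = 52 cm², y = 1.3 cm, Ī = 29.2933 cm⁴.
Web: 1.2 × 16, A = 19.2 cm², y = 10.6 cm, Ī = 409.6 cm⁴.
Centroid: ȳ = ΣA·y / ΣA = 3.80787 cm.
Transfer each piece to the horizontal axis through the centroid using Ī + A·d² with d = y − 3.80787:
  flange: d = -2.50787 cm → contributes +356.341 cm⁴
  web: d = 6.79213 cm → contributes +1295.36 cm⁴
Total I = 1651.7 cm⁴.

I_x ≈ 1652 cm⁴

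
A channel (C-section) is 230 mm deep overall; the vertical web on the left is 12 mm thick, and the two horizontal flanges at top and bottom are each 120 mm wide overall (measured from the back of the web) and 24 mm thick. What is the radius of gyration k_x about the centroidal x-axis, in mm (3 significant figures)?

Split into non-overlapping primitives; take the origin at the lower-left of the bounding box.
Web: 12 × 230, A = 2 760 mm², y = 115 mm, Ī = 12 167 000 mm⁴.
Top flange (beyond web): 108 × 24, A = 2 592 mm², y = 218 mm, Ī = 124 416 mm⁴.
Bottom flange (beyond web): 108 × 24, A = 2 592 mm², y = 12 mm, Ī = 124 416 mm⁴.
By symmetry the centroid is at mid-height, ȳ = 115 mm.
Transfer each piece to the centroidal x-axis using Ī + A·d² with d = y − 115:
  web: d = 0 mm → contributes +12 167 000 mm⁴
  top flange (beyond web): d = 103 mm → contributes +27 622 944 mm⁴
  bottom flange (beyond web): d = -103 mm → contributes +27 622 944 mm⁴
Total I = 67 412 888 mm⁴.
Radius of gyration: k = √(I/A) = √(67 412 888 / 7 944) = 92.12 mm.

k_x ≈ 92.1 mm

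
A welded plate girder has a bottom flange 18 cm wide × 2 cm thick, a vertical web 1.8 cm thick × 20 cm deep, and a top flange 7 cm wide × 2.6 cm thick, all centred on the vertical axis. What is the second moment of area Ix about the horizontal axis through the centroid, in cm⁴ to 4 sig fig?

Ix ≈ 7501 cm⁴

Break the section into simple shapes (no overlaps), measuring from the bottom-left corner of the bounding box.
Bottom plate: 18 × 2, A = 36 cm², y = 1 cm, Ī = 12 cm⁴.
Web plate: 1.8 × 20, A = 36 cm², y = 12 cm, Ī = 1 200 cm⁴.
Top plate: 7 × 2.6, A = 18.2 cm², y = 23.3 cm, Ī = 10.2527 cm⁴.
Centroid: ȳ = ΣA·y / ΣA = 9.8898 cm.
Transfer each piece to the horizontal axis through the centroid using Ī + A·d² with d = y − 9.8898:
  bottom plate: d = -8.8898 cm → contributes +2857.03 cm⁴
  web plate: d = 2.1102 cm → contributes +1360.31 cm⁴
  top plate: d = 13.4102 cm → contributes +3283.22 cm⁴
Total I = 7500.56 cm⁴.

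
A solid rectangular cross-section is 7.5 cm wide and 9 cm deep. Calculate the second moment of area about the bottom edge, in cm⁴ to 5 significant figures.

The section: 7.5 × 9, A = 67.5 cm², y = 4.5 cm, Ī = 455.625 cm⁴.
Transfer it to the base of the section using Ī + A·d² with d = y − 0:
  the section: d = 4.5 cm → contributes +1822.5 cm⁴
Total I = 1822.5 cm⁴.

I_base ≈ 1822.5 cm⁴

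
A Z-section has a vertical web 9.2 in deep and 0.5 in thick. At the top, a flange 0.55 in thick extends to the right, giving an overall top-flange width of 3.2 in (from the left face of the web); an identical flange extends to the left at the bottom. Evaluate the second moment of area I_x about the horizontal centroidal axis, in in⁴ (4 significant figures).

Treat the section as a set of non-overlapping primitives; coordinates are from the bounding-box lower-left.
Web: 0.5 × 9.2, A = 4.6 in², y = 4.6 in, Ī = 32.4453 in⁴.
Top flange (beyond web): 2.7 × 0.55, A = 1.485 in², y = 8.925 in, Ī = 0.0374344 in⁴.
Bottom flange (beyond web): 2.7 × 0.55, A = 1.485 in², y = 0.275 in, Ī = 0.0374344 in⁴.
Centroid: ȳ = ΣA·y / ΣA = 4.6 in.
Transfer each piece to the horizontal centroidal axis using Ī + A·d² with d = y − 4.6:
  web: d = 0 in → contributes +32.4453 in⁴
  top flange (beyond web): d = 4.325 in → contributes +27.8153 in⁴
  bottom flange (beyond web): d = -4.325 in → contributes +27.8153 in⁴
Total I = 88.0759 in⁴.

I_x ≈ 88.08 in⁴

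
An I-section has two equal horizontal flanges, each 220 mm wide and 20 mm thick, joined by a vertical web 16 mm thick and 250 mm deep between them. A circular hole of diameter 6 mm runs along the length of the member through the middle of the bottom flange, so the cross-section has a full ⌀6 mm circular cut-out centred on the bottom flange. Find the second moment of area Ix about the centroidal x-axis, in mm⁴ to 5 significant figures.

Break the section into simple shapes (no overlaps), measuring from the bottom-left corner of the bounding box.
Bottom flange: 220 × 20, A = 4 400 mm², y = 10 mm, Ī = 146666.7 mm⁴.
Web: 16 × 250, A = 4 000 mm², y = 145 mm, Ī = 20 833 333 mm⁴.
Top flange: 220 × 20, A = 4 400 mm², y = 280 mm, Ī = 146666.7 mm⁴.
Hole (subtracted): ⌀6, A = 28.27433 mm², y = 10 mm, Ī = 63.61725 mm⁴.
Centroid: ȳ = ΣA·y / ΣA = 145.2989 mm.
Transfer each piece to the centroidal x-axis using Ī + A·d² with d = y − 145.2989:
  bottom flange: d = -135.2989 mm → contributes +80 692 113 mm⁴
  web: d = -0.298866 mm → contributes +20 833 691 mm⁴
  top flange: d = 134.7011 mm → contributes +79 982 007 mm⁴
  hole: d = -135.2989 mm → contributes −517647.4 mm⁴
Total I = 180 990 163 mm⁴.

Ix ≈ 1.8099 × 10⁸ mm⁴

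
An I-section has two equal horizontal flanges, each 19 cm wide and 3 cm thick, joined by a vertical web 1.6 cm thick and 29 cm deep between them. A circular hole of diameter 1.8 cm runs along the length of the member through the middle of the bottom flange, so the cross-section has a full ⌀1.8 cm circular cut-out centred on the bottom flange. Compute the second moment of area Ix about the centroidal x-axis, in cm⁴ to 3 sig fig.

Split into non-overlapping primitives; take the origin at the lower-left of the bounding box.
Bottom flange: 19 × 3, A = 57 cm², y = 1.5 cm, Ī = 42.75 cm⁴.
Web: 1.6 × 29, A = 46.4 cm², y = 17.5 cm, Ī = 3251.9 cm⁴.
Top flange: 19 × 3, A = 57 cm², y = 33.5 cm, Ī = 42.75 cm⁴.
Hole (subtracted): ⌀1.8, A = 2.5447 cm², y = 1.5 cm, Ī = 0.5153 cm⁴.
Centroid: ȳ = ΣA·y / ΣA = 17.758 cm.
Transfer each piece to the centroidal x-axis using Ī + A·d² with d = y − 17.758:
  bottom flange: d = -16.258 cm → contributes +15 109 cm⁴
  web: d = -0.25793 cm → contributes +3 255 cm⁴
  top flange: d = 15.742 cm → contributes +14 168 cm⁴
  hole: d = -16.258 cm → contributes −673.13 cm⁴
Total I = 31 859 cm⁴.

Ix ≈ 3.19 × 10⁴ cm⁴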